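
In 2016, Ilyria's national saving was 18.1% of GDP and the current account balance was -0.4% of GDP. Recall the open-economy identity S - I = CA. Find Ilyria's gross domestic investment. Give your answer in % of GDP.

18.5

I = S - CA = 18.1 - (-0.4) = 18.5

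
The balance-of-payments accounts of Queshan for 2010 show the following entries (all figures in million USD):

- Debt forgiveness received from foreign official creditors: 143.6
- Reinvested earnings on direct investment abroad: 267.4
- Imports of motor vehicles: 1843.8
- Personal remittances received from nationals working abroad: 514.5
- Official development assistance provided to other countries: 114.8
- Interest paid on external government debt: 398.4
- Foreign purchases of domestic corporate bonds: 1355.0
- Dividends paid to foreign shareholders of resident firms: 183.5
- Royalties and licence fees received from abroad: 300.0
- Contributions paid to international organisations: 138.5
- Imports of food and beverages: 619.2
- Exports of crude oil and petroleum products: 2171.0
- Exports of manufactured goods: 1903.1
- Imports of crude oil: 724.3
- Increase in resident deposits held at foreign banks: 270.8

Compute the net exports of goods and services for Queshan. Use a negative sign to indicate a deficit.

Goods: -619.2 + 2171.0 - 1843.8 + 1903.1 - 724.3 = 886.8
Services: 300.0
Trade balance = 886.8 + 300.0 = 1186.8
(Excluded from the trade balance — capital account: debt forgiveness received from foreign official creditors 143.6; primary income: reinvested earnings on direct investment abroad 267.4, interest paid on external government debt 398.4, dividends paid to foreign shareholders of resident firms 183.5; secondary income: personal remittances received from nationals working abroad 514.5, official development assistance provided to other countries 114.8, contributions paid to international organisations 138.5; financial account: foreign purchases of domestic corporate bonds 1355.0, increase in resident deposits held at foreign banks 270.8.)

1186.8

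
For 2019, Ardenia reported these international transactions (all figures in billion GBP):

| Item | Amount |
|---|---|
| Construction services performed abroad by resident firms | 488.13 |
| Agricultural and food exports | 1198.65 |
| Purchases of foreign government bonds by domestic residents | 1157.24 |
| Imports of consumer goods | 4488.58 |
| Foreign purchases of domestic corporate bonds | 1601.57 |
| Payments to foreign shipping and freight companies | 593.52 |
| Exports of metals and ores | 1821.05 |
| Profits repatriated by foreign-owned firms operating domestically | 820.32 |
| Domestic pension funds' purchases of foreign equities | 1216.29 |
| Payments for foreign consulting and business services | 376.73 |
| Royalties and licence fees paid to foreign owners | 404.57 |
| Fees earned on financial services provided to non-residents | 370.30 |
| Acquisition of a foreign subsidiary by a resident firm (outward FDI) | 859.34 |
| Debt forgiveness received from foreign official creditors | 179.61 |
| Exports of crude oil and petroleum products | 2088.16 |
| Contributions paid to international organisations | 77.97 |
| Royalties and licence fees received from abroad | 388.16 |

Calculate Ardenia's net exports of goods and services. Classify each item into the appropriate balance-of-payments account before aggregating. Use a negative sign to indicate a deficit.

Goods: 1821.05 - 4488.58 + 2088.16 + 1198.65 = 619.28
Services: -593.52 + 388.16 - 404.57 + 488.13 + 370.30 - 376.73 = -128.23
Trade balance = 619.28 + (-128.23) = 491.05
(Excluded from the trade balance — financial account: purchases of foreign government bonds by domestic residents 1157.24, foreign purchases of domestic corporate bonds 1601.57, domestic pension funds' purchases of foreign equities 1216.29, acquisition of a foreign subsidiary by a resident firm (outward FDI) 859.34; primary income: profits repatriated by foreign-owned firms operating domestically 820.32; capital account: debt forgiveness received from foreign official creditors 179.61; secondary income: contributions paid to international organisations 77.97.)

491.05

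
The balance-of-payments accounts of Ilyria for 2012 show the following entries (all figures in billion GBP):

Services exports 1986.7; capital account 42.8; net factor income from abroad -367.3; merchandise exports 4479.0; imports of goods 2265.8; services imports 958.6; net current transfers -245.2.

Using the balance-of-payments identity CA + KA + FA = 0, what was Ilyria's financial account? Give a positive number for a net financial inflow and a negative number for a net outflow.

-2671.6

Goods balance = 4479.0 - 2265.8 = 2213.2
Services balance = 1986.7 - 958.6 = 1028.1
Trade balance (goods + services) = 2213.2 + 1028.1 = 3241.3
Net primary income = -367.3
Net secondary income = -245.2
Current account = 3241.3 + (-367.3) + (-245.2) = 2628.8
Financial account = -(2628.8 + 42.8) = -2671.6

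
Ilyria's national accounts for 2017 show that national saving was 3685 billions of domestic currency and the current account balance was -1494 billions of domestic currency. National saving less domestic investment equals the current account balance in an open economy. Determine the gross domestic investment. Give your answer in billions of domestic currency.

I = S - CA = 3685 - (-1494) = 5179

5179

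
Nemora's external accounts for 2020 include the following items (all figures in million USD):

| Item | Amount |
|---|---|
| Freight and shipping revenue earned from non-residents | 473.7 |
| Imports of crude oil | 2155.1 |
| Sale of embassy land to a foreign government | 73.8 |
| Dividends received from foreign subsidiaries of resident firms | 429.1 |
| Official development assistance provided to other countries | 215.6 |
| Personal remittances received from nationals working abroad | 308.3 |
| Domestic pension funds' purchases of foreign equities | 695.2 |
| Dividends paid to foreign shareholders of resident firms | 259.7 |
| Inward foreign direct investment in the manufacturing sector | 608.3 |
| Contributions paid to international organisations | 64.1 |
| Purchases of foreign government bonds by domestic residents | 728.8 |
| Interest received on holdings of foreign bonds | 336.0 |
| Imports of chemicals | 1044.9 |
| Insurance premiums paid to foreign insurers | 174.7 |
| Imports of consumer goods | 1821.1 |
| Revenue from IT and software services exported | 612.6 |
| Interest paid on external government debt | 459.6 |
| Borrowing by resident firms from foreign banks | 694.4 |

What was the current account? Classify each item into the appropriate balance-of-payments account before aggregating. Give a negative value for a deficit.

-4035.1

Goods: -1821.1 - 2155.1 - 1044.9 = -5021.1
Services: 473.7 - 174.7 + 612.6 = 911.6
Primary income: -459.6 - 259.7 + 336.0 + 429.1 = 45.8
Secondary income: -64.1 + 308.3 - 215.6 = 28.6
Current account = (-5021.1) + 911.6 + 45.8 + 28.6 = -4035.1
(Excluded from the current account — capital account: sale of embassy land to a foreign government 73.8; financial account: domestic pension funds' purchases of foreign equities 695.2, inward foreign direct investment in the manufacturing sector 608.3, purchases of foreign government bonds by domestic residents 728.8, borrowing by resident firms from foreign banks 694.4.)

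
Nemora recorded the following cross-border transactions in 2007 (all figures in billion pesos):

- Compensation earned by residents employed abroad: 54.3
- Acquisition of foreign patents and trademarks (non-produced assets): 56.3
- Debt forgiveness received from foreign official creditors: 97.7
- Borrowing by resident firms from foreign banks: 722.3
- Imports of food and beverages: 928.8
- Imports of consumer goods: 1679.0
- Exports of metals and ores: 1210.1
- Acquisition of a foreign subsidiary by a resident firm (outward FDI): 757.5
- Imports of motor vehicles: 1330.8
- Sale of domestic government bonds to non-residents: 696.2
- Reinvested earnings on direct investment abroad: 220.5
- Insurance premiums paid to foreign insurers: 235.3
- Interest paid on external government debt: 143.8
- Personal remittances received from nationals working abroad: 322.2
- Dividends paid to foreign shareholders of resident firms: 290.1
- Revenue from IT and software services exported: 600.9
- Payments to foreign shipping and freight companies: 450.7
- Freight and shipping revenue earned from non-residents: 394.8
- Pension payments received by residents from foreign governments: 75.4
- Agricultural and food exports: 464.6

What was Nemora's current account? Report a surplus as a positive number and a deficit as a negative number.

Goods: -1330.8 - 1679.0 - 928.8 + 464.6 + 1210.1 = -2263.9
Services: -235.3 + 600.9 + 394.8 - 450.7 = 309.7
Primary income: -143.8 + 54.3 + 220.5 - 290.1 = -159.1
Secondary income: 322.2 + 75.4 = 397.6
Current account = (-2263.9) + 309.7 + (-159.1) + 397.6 = -1715.7
(Excluded from the current account — capital account: acquisition of foreign patents and trademarks (non-produced assets) 56.3, debt forgiveness received from foreign official creditors 97.7; financial account: borrowing by resident firms from foreign banks 722.3, acquisition of a foreign subsidiary by a resident firm (outward FDI) 757.5, sale of domestic government bonds to non-residents 696.2.)

-1715.7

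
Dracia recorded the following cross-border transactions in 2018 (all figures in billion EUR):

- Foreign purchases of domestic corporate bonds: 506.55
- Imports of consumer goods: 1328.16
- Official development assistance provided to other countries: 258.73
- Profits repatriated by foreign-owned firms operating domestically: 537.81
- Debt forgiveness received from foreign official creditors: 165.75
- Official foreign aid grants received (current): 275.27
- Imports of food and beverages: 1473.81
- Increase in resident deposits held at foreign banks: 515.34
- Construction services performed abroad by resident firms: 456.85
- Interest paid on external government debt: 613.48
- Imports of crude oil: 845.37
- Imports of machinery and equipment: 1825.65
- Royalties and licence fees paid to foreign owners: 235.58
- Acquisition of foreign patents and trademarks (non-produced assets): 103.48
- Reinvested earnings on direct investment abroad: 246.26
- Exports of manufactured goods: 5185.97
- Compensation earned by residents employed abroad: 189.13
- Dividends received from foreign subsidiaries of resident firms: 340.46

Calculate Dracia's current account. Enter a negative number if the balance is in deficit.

Goods: -1825.65 - 845.37 - 1473.81 - 1328.16 + 5185.97 = -287.02
Services: 456.85 - 235.58 = 221.27
Primary income: 246.26 - 613.48 - 537.81 + 340.46 + 189.13 = -375.44
Secondary income: -258.73 + 275.27 = 16.54
Current account = (-287.02) + 221.27 + (-375.44) + 16.54 = -424.65
(Excluded from the current account — financial account: foreign purchases of domestic corporate bonds 506.55, increase in resident deposits held at foreign banks 515.34; capital account: debt forgiveness received from foreign official creditors 165.75, acquisition of foreign patents and trademarks (non-produced assets) 103.48.)

-424.65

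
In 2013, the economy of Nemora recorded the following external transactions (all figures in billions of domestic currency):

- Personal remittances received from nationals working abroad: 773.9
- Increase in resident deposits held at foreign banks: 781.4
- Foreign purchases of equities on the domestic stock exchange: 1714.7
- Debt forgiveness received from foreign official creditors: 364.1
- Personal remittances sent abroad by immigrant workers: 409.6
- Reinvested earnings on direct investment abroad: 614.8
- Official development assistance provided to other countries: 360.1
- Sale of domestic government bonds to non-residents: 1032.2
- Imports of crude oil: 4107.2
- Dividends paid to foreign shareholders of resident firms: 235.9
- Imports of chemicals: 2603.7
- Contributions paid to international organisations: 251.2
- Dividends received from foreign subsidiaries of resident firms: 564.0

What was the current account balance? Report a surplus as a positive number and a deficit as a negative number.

Goods: -2603.7 - 4107.2 = -6710.9
Primary income: 564.0 + 614.8 - 235.9 = 942.9
Secondary income: -251.2 - 360.1 + 773.9 - 409.6 = -247.0
Current account = (-6710.9) + 942.9 + (-247.0) = -6015.0
(Excluded from the current account — financial account: increase in resident deposits held at foreign banks 781.4, foreign purchases of equities on the domestic stock exchange 1714.7, sale of domestic government bonds to non-residents 1032.2; capital account: debt forgiveness received from foreign official creditors 364.1.)

-6015.0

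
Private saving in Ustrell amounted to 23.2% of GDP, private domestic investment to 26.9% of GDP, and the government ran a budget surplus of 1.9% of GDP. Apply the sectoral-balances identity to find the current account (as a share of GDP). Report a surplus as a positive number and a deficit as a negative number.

-1.8

By the sectoral-balances identity, CA = (S_private - I) + (T - G).
Private balance = 23.2 - 26.9 = -3.7
Government balance (T - G) = 1.9
CA = -3.7 + 1.9 = -1.8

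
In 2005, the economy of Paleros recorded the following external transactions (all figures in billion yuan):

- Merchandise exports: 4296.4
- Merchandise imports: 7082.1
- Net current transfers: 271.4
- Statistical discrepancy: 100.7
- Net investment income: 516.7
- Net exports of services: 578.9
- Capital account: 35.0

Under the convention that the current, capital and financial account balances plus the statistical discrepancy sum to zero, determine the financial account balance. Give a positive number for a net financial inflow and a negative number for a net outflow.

Goods balance = 4296.4 - 7082.1 = -2785.7
Services balance = 578.9
Trade balance (goods + services) = -2785.7 + 578.9 = -2206.8
Net primary income = 516.7
Net secondary income = 271.4
Current account = -2206.8 + 516.7 + 271.4 = -1418.7
Financial account = -(-1418.7 + 35.0 + 100.7) = 1283.0

1283.0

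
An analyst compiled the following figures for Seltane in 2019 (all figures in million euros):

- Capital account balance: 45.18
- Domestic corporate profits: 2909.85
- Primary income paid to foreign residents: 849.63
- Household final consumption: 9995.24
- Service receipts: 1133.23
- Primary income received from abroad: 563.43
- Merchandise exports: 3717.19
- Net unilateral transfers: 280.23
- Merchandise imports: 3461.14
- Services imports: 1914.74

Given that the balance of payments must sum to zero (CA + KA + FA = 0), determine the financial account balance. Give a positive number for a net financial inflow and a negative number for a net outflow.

486.25

Goods balance = 3717.19 - 3461.14 = 256.05
Services balance = 1133.23 - 1914.74 = -781.51
Trade balance (goods + services) = 256.05 + (-781.51) = -525.46
Net primary income = 563.43 - 849.63 = -286.20
Net secondary income = 280.23
Current account = -525.46 + (-286.20) + 280.23 = -531.43
Financial account = -(-531.43 + 45.18) = 486.25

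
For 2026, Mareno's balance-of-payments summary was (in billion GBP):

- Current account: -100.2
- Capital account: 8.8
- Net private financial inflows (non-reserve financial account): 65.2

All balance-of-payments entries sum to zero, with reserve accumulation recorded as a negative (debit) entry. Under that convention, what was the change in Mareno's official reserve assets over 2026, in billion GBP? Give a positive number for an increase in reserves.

Official reserve transactions balance = -((-100.2) + 8.8 + 65.2) = 26.2
An accumulation of reserves is recorded as a debit (negative entry), so the change in the stock of reserves is the negative of that balance.
Change in official reserves = -(26.2) = -26.2

-26.2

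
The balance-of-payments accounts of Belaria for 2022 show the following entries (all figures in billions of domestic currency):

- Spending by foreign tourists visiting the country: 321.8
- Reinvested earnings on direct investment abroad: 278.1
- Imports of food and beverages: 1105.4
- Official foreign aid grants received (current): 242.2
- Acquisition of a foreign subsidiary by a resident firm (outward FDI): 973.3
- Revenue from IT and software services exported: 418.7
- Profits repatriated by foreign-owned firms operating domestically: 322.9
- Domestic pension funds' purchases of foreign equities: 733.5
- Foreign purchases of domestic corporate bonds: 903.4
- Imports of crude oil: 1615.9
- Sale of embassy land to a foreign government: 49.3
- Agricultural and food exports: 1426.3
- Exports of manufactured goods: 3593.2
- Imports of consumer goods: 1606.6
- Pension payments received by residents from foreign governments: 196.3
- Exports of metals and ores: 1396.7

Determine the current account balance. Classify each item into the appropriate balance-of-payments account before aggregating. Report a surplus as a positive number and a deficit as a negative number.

Goods: 1426.3 - 1105.4 - 1606.6 + 1396.7 + 3593.2 - 1615.9 = 2088.3
Services: 321.8 + 418.7 = 740.5
Primary income: 278.1 - 322.9 = -44.8
Secondary income: 242.2 + 196.3 = 438.5
Current account = 2088.3 + 740.5 + (-44.8) + 438.5 = 3222.5
(Excluded from the current account — financial account: acquisition of a foreign subsidiary by a resident firm (outward FDI) 973.3, domestic pension funds' purchases of foreign equities 733.5, foreign purchases of domestic corporate bonds 903.4; capital account: sale of embassy land to a foreign government 49.3.)

3222.5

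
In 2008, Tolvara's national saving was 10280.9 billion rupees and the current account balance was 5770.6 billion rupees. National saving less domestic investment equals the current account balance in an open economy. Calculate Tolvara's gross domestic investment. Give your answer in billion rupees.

4510.3

I = S - CA = 10280.9 - 5770.6 = 4510.3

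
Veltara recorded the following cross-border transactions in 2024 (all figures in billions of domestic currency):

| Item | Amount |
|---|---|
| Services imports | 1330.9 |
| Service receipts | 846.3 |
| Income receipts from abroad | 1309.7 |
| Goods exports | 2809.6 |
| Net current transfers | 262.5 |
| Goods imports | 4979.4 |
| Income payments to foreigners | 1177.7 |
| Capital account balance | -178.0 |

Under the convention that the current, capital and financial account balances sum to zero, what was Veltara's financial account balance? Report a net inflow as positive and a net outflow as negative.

Goods balance = 2809.6 - 4979.4 = -2169.8
Services balance = 846.3 - 1330.9 = -484.6
Trade balance (goods + services) = -2169.8 + (-484.6) = -2654.4
Net primary income = 1309.7 - 1177.7 = 132.0
Net secondary income = 262.5
Current account = -2654.4 + 132.0 + 262.5 = -2259.9
Financial account = -(-2259.9 + (-178.0)) = 2437.9

2437.9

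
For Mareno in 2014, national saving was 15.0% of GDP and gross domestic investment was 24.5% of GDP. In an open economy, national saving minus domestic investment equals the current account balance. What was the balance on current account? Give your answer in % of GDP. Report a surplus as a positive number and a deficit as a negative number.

-9.5

S - I = CA (net lending to the rest of the world).
CA = S - I = 15.0 - 24.5 = -9.5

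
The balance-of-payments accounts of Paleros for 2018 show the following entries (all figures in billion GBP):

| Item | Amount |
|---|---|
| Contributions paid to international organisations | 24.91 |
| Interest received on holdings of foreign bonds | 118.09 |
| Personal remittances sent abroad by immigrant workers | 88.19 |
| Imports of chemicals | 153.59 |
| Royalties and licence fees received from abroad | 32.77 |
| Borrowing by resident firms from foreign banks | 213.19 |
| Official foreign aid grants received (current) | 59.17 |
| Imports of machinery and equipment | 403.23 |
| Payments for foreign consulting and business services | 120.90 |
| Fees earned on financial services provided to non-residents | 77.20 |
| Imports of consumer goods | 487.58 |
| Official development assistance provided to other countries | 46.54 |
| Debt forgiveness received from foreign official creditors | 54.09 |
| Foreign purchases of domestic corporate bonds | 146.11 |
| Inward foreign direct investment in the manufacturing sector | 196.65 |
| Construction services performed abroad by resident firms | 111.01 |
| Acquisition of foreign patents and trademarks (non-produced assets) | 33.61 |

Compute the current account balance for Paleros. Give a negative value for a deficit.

-926.70

Goods: -487.58 - 153.59 - 403.23 = -1044.40
Services: 77.20 - 120.90 + 111.01 + 32.77 = 100.08
Primary income: 118.09
Secondary income: -88.19 - 46.54 - 24.91 + 59.17 = -100.47
Current account = (-1044.40) + 100.08 + 118.09 + (-100.47) = -926.70
(Excluded from the current account — financial account: borrowing by resident firms from foreign banks 213.19, foreign purchases of domestic corporate bonds 146.11, inward foreign direct investment in the manufacturing sector 196.65; capital account: debt forgiveness received from foreign official creditors 54.09, acquisition of foreign patents and trademarks (non-produced assets) 33.61.)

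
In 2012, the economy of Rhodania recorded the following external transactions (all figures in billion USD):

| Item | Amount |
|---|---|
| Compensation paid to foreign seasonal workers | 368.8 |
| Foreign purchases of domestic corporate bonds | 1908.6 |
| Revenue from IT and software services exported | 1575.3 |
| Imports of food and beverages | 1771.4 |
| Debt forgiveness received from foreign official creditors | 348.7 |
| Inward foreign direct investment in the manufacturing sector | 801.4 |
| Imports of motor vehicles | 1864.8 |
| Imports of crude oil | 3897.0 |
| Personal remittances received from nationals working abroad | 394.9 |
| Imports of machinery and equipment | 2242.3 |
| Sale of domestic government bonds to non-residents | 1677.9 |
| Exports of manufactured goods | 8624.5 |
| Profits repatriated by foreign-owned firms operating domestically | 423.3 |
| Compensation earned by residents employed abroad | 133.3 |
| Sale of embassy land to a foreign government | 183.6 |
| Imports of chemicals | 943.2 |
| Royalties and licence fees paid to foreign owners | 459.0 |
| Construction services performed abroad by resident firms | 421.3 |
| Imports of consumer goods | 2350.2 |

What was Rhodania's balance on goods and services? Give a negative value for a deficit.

Goods: 8624.5 - 1864.8 - 943.2 - 3897.0 - 2350.2 - 2242.3 - 1771.4 = -4444.4
Services: 1575.3 - 459.0 + 421.3 = 1537.6
Trade balance = -4444.4 + 1537.6 = -2906.8
(Excluded from the trade balance — primary income: compensation paid to foreign seasonal workers 368.8, profits repatriated by foreign-owned firms operating domestically 423.3, compensation earned by residents employed abroad 133.3; financial account: foreign purchases of domestic corporate bonds 1908.6, inward foreign direct investment in the manufacturing sector 801.4, sale of domestic government bonds to non-residents 1677.9; capital account: debt forgiveness received from foreign official creditors 348.7, sale of embassy land to a foreign government 183.6; secondary income: personal remittances received from nationals working abroad 394.9.)

-2906.8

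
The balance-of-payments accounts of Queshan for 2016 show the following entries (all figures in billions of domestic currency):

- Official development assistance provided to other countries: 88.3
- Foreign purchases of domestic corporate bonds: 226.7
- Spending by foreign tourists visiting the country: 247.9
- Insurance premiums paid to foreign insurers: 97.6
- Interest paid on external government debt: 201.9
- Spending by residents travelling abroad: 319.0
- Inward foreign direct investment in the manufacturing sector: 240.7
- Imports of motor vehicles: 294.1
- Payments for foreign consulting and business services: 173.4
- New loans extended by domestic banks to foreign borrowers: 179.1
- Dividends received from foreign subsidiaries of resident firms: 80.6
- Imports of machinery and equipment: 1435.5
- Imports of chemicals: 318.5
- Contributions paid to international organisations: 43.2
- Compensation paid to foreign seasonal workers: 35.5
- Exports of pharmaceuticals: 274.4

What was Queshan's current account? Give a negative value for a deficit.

Goods: -1435.5 + 274.4 - 294.1 - 318.5 = -1773.7
Services: -97.6 - 173.4 - 319.0 + 247.9 = -342.1
Primary income: -35.5 + 80.6 - 201.9 = -156.8
Secondary income: -88.3 - 43.2 = -131.5
Current account = (-1773.7) + (-342.1) + (-156.8) + (-131.5) = -2404.1
(Excluded from the current account — financial account: foreign purchases of domestic corporate bonds 226.7, inward foreign direct investment in the manufacturing sector 240.7, new loans extended by domestic banks to foreign borrowers 179.1.)

-2404.1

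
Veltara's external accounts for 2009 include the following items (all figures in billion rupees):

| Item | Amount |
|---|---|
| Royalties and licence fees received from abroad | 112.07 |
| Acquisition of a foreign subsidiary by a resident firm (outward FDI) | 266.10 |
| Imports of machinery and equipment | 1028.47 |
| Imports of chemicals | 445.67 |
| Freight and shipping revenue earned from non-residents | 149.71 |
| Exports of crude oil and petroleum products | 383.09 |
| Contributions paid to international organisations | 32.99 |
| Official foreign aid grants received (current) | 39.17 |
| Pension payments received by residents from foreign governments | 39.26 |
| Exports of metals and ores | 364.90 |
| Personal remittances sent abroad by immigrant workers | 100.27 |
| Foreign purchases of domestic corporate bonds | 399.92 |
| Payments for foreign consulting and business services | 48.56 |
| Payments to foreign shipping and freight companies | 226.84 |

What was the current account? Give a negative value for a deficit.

Goods: 383.09 - 1028.47 - 445.67 + 364.90 = -726.15
Services: 149.71 - 226.84 + 112.07 - 48.56 = -13.62
Secondary income: -32.99 + 39.17 - 100.27 + 39.26 = -54.83
Current account = (-726.15) + (-13.62) + (-54.83) = -794.60
(Excluded from the current account — financial account: acquisition of a foreign subsidiary by a resident firm (outward FDI) 266.10, foreign purchases of domestic corporate bonds 399.92.)

-794.60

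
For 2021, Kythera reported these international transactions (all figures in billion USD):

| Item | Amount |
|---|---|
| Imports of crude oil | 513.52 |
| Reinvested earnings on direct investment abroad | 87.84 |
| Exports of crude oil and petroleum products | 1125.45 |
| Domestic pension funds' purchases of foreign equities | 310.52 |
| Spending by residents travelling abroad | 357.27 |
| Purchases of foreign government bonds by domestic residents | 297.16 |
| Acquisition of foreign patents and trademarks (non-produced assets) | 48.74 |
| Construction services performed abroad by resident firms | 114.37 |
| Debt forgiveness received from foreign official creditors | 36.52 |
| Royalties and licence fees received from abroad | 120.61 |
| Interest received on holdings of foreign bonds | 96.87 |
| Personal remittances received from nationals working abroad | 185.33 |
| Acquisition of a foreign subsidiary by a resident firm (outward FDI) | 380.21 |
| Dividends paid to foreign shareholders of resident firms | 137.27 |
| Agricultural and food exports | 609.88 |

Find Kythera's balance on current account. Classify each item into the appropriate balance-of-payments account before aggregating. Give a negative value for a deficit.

Goods: 1125.45 + 609.88 - 513.52 = 1221.81
Services: 120.61 + 114.37 - 357.27 = -122.29
Primary income: 87.84 - 137.27 + 96.87 = 47.44
Secondary income: 185.33
Current account = 1221.81 + (-122.29) + 47.44 + 185.33 = 1332.29
(Excluded from the current account — financial account: domestic pension funds' purchases of foreign equities 310.52, purchases of foreign government bonds by domestic residents 297.16, acquisition of a foreign subsidiary by a resident firm (outward FDI) 380.21; capital account: acquisition of foreign patents and trademarks (non-produced assets) 48.74, debt forgiveness received from foreign official creditors 36.52.)

1332.29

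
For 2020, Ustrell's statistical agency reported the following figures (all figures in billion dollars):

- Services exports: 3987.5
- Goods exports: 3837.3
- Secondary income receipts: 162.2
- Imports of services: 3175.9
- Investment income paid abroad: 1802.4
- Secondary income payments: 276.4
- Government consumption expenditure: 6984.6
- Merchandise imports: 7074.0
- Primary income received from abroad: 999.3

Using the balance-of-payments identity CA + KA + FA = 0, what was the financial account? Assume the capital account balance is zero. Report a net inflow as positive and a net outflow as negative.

3342.4

Goods balance = 3837.3 - 7074.0 = -3236.7
Services balance = 3987.5 - 3175.9 = 811.6
Trade balance (goods + services) = -3236.7 + 811.6 = -2425.1
Net primary income = 999.3 - 1802.4 = -803.1
Net secondary income = 162.2 - 276.4 = -114.2
Current account = -2425.1 + (-803.1) + (-114.2) = -3342.4
Financial account = -(-3342.4) = 3342.4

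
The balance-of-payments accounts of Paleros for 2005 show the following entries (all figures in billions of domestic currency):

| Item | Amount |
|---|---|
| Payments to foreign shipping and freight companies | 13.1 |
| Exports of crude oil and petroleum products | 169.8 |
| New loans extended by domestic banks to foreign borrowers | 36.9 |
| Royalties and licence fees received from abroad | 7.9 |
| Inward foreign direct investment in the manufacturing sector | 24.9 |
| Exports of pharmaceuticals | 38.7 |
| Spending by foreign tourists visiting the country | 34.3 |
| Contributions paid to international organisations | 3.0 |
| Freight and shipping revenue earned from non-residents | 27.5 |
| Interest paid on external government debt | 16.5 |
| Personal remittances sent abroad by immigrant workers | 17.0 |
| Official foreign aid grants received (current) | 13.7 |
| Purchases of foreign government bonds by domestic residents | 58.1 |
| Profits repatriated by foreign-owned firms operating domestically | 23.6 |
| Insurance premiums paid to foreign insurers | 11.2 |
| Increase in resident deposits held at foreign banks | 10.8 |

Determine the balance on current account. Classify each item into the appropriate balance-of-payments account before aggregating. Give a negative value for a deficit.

207.5

Goods: 38.7 + 169.8 = 208.5
Services: 7.9 + 27.5 - 11.2 + 34.3 - 13.1 = 45.4
Primary income: -16.5 - 23.6 = -40.1
Secondary income: -17.0 + 13.7 - 3.0 = -6.3
Current account = 208.5 + 45.4 + (-40.1) + (-6.3) = 207.5
(Excluded from the current account — financial account: new loans extended by domestic banks to foreign borrowers 36.9, inward foreign direct investment in the manufacturing sector 24.9, purchases of foreign government bonds by domestic residents 58.1, increase in resident deposits held at foreign banks 10.8.)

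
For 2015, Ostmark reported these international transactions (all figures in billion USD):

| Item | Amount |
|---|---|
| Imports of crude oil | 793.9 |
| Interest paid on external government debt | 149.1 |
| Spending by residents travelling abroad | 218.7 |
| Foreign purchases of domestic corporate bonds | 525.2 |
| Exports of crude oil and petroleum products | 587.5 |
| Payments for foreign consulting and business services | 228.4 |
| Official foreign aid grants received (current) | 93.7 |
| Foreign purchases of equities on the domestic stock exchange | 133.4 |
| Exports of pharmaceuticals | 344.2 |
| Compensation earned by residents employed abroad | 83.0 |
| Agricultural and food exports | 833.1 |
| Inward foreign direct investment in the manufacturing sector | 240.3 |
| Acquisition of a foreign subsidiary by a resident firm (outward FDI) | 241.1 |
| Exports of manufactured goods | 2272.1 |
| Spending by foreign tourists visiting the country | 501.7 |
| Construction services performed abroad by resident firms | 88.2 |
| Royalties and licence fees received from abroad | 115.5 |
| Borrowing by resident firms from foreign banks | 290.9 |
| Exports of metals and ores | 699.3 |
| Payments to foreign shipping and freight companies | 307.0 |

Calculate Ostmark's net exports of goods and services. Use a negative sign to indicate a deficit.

Goods: 344.2 + 2272.1 + 587.5 + 699.3 - 793.9 + 833.1 = 3942.3
Services: -228.4 + 501.7 - 307.0 - 218.7 + 88.2 + 115.5 = -48.7
Trade balance = 3942.3 + (-48.7) = 3893.6
(Excluded from the trade balance — primary income: interest paid on external government debt 149.1, compensation earned by residents employed abroad 83.0; financial account: foreign purchases of domestic corporate bonds 525.2, foreign purchases of equities on the domestic stock exchange 133.4, inward foreign direct investment in the manufacturing sector 240.3, acquisition of a foreign subsidiary by a resident firm (outward FDI) 241.1, borrowing by resident firms from foreign banks 290.9; secondary income: official foreign aid grants received (current) 93.7.)

3893.6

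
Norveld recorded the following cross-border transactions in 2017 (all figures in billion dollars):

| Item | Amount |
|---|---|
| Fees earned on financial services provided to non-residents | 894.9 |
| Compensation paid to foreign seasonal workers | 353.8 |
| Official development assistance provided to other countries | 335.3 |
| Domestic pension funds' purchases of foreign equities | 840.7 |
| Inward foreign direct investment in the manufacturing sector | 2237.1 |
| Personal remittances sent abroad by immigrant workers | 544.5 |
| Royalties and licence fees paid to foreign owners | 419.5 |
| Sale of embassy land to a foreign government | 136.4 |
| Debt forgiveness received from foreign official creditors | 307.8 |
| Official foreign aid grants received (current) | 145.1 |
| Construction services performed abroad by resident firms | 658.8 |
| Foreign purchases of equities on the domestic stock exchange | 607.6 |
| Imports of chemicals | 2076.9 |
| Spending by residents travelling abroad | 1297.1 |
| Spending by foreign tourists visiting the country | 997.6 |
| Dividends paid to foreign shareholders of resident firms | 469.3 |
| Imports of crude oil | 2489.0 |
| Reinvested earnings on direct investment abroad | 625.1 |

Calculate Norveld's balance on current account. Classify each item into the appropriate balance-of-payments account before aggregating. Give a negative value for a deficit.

Goods: -2076.9 - 2489.0 = -4565.9
Services: -419.5 + 894.9 + 997.6 - 1297.1 + 658.8 = 834.7
Primary income: -353.8 + 625.1 - 469.3 = -198.0
Secondary income: 145.1 - 544.5 - 335.3 = -734.7
Current account = (-4565.9) + 834.7 + (-198.0) + (-734.7) = -4663.9
(Excluded from the current account — financial account: domestic pension funds' purchases of foreign equities 840.7, inward foreign direct investment in the manufacturing sector 2237.1, foreign purchases of equities on the domestic stock exchange 607.6; capital account: sale of embassy land to a foreign government 136.4, debt forgiveness received from foreign official creditors 307.8.)

-4663.9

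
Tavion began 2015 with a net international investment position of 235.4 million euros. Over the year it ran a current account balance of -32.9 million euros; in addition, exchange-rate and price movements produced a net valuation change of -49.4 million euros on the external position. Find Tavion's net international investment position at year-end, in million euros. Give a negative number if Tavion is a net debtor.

Change in NIIP = current account + net valuation change = -32.9 + (-49.4) = -82.3
End-of-year NIIP = 235.4 + (-82.3) = 153.1

153.1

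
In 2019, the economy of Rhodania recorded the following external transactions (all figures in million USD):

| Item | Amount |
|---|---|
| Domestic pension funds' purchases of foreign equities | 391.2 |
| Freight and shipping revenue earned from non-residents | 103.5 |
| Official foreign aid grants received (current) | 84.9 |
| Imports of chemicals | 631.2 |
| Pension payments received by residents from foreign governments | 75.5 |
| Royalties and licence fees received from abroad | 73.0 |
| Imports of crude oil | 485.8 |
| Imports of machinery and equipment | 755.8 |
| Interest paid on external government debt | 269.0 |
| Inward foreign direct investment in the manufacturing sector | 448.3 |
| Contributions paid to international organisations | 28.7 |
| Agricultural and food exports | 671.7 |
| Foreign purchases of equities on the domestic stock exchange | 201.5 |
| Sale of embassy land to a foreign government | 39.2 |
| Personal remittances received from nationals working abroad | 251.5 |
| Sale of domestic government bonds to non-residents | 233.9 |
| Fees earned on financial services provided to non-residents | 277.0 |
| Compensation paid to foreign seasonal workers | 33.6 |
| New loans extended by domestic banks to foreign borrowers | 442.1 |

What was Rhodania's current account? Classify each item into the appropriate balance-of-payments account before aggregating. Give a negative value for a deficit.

Goods: 671.7 - 485.8 - 631.2 - 755.8 = -1201.1
Services: 103.5 + 277.0 + 73.0 = 453.5
Primary income: -33.6 - 269.0 = -302.6
Secondary income: 75.5 + 251.5 + 84.9 - 28.7 = 383.2
Current account = (-1201.1) + 453.5 + (-302.6) + 383.2 = -667.0
(Excluded from the current account — financial account: domestic pension funds' purchases of foreign equities 391.2, inward foreign direct investment in the manufacturing sector 448.3, foreign purchases of equities on the domestic stock exchange 201.5, sale of domestic government bonds to non-residents 233.9, new loans extended by domestic banks to foreign borrowers 442.1; capital account: sale of embassy land to a foreign government 39.2.)

-667.0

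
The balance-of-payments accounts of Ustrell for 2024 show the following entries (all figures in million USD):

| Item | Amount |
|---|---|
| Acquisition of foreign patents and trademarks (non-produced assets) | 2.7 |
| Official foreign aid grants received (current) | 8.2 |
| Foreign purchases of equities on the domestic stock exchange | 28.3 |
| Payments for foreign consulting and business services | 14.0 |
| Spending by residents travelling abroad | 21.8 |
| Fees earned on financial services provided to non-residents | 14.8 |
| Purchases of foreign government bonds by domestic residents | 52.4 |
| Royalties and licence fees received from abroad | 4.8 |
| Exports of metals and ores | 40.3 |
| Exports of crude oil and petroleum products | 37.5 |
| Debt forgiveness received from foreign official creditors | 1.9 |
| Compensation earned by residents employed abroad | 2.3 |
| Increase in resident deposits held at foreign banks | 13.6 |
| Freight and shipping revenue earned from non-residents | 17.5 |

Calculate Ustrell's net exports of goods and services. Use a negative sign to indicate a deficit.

Goods: 37.5 + 40.3 = 77.8
Services: -21.8 + 4.8 + 14.8 - 14.0 + 17.5 = 1.3
Trade balance = 77.8 + 1.3 = 79.1
(Excluded from the trade balance — capital account: acquisition of foreign patents and trademarks (non-produced assets) 2.7, debt forgiveness received from foreign official creditors 1.9; secondary income: official foreign aid grants received (current) 8.2; financial account: foreign purchases of equities on the domestic stock exchange 28.3, purchases of foreign government bonds by domestic residents 52.4, increase in resident deposits held at foreign banks 13.6; primary income: compensation earned by residents employed abroad 2.3.)

79.1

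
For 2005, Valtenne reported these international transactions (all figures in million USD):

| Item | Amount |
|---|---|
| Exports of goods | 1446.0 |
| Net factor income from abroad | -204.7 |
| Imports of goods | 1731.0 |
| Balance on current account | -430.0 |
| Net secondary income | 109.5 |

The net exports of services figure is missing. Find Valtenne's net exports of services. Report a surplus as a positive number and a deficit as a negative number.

-49.8

Current account = goods balance + services balance + net primary income + net secondary income
Sum of the known components = -380.2
Net exports of services = CA - (known components) = -430.0 - (-380.2) = -49.8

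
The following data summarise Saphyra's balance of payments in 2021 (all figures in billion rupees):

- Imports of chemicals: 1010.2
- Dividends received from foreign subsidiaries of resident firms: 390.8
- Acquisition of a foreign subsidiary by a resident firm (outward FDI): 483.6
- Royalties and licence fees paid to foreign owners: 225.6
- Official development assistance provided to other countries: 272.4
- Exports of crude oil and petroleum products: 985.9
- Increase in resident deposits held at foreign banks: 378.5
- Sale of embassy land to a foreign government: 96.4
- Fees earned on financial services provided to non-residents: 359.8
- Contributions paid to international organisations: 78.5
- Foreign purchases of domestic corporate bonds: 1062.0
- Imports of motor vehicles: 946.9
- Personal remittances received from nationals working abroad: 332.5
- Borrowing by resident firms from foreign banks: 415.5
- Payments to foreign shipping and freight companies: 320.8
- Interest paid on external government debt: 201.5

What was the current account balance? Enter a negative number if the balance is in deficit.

-986.9

Goods: -946.9 - 1010.2 + 985.9 = -971.2
Services: -225.6 + 359.8 - 320.8 = -186.6
Primary income: -201.5 + 390.8 = 189.3
Secondary income: -78.5 + 332.5 - 272.4 = -18.4
Current account = (-971.2) + (-186.6) + 189.3 + (-18.4) = -986.9
(Excluded from the current account — financial account: acquisition of a foreign subsidiary by a resident firm (outward FDI) 483.6, increase in resident deposits held at foreign banks 378.5, foreign purchases of domestic corporate bonds 1062.0, borrowing by resident firms from foreign banks 415.5; capital account: sale of embassy land to a foreign government 96.4.)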